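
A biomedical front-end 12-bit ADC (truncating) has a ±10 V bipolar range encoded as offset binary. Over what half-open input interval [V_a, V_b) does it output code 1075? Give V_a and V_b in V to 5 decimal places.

[-4.75098 V, -4.74609 V)

LSB = 20/2^12 = 4.883 mV.
V_a = V_low + 1075·LSB = -4.75098 V; V_b = V_low + 1076·LSB = -4.74609 V.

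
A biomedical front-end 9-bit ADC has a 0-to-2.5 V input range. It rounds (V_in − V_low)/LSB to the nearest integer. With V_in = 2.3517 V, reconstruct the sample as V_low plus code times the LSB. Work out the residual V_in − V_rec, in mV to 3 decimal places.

-1.816 mV

One LSB is 2.5 V / 512 = 4.883 mV.
(2.3517 − 0)/0.00488281 = 481.6282; round gives code 482.
Code 482 maps back to 0 + 482×0.00488281 V = 2.3535156 V.
V_in − V_rec = -0.00181562 V = -1.816 mV.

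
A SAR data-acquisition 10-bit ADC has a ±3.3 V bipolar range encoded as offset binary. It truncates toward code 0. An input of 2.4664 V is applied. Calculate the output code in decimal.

With 1024 levels over 6.6 V, one step is 6.445 mV.
(V_in − V_low)/LSB = (2.4664 − (−3.3)) / 0.00644531 = 894.666.
So the output code is 894.

code 894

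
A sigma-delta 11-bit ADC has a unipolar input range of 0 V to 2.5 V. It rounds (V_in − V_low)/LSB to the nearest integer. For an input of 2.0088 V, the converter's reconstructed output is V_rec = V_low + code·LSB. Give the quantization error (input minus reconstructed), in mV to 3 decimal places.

LSB = 2.5/2^11 = 1.221 mV.
(2.0088 − 0)/0.0012207 = 1645.6090; round gives code 1646.
Code 1646 maps back to 0 + 1646×0.0012207 V = 2.0092773 V.
V_in − V_rec = -0.000477344 V = -0.477 mV.

-0.477 mV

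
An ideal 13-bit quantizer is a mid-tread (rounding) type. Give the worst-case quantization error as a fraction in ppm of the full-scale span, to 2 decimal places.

Rounding → worst-case error = ½ LSB = V_FS/2^14, so 1e+06/16384 = 61.0352 ppm of full scale.

61.04 ppm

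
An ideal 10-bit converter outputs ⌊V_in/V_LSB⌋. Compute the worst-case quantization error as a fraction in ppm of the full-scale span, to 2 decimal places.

Truncating → worst-case error = 1 LSB = V_FS/2^10, so 1e+06/1024 = 976.562 ppm of full scale.

976.56 ppm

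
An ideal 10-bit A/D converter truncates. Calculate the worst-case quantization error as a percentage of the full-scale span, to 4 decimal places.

Truncating → worst-case error = 1 LSB = V_FS/2^10, so 100/1024 = 0.0976562 % of full scale.

0.0977 %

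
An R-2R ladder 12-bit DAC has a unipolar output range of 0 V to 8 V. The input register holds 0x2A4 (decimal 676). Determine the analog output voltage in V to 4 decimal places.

1.3203 V

LSB = 8 V / 2^12 = 1.953 mV.
Code 0x2A4 = 676 decimal.
V_out = 0 + 676 × 0.00195312 V = 1.32031 V.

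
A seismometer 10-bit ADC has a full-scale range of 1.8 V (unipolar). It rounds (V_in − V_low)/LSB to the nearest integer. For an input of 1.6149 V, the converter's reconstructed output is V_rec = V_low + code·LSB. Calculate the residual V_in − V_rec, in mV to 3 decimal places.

LSB = 1.8/2^10 = 1.758 mV.
Scaled input = 918.6987 LSBs, so code = 919.
V_rec = 0 + 919·0.00175781 = 1.6154297 V.
Difference: -0.000529687 V → -0.530 mV.

-0.530 mV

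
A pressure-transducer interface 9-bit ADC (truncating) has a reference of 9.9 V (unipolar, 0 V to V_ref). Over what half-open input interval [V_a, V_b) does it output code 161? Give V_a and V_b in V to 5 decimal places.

[3.11309 V, 3.13242 V)

LSB = 9.9/2^9 = 19.336 mV.
V_a = V_low + 161·LSB = 3.11309 V; V_b = V_low + 162·LSB = 3.13242 V.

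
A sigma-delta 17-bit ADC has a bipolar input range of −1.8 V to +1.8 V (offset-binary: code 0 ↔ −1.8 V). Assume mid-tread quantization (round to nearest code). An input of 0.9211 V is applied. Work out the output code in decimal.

Full-scale span = 3.6 V; LSB = 3.6/2^17 = 27.47 µV.
(0.9211 − (−1.8)) / 2.74658e-05 = 99072.228 LSBs.
round(99072.228) = 99072.

code 99072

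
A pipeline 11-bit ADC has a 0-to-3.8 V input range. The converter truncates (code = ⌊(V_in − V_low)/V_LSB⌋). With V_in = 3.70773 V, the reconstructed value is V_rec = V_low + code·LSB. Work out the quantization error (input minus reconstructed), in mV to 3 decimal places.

Step size: 3.8 V ÷ 2^11 = 1.855 mV.
(3.70773 − 0)/0.00185547 = 1998.2713; ⌊·⌋ gives code 1998.
Reconstructed: 3.7072266 V.
Error = 3.70773 − 3.7072266 = 0.000503437 V = 0.503 mV.

0.503 mV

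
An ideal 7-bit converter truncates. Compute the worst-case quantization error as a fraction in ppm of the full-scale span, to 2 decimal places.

7812.50 ppm

Truncating → worst-case error = 1 LSB = V_FS/2^7, so 1e+06/128 = 7812.5 ppm of full scale.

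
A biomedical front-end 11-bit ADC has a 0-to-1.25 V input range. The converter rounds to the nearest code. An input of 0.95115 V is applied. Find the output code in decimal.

code 1558

Full-scale span = 1.25 V; LSB = 1.25/2^11 = 0.610 mV.
Input sits at 1558.364 steps above V_low.
round(1558.364) = 1558.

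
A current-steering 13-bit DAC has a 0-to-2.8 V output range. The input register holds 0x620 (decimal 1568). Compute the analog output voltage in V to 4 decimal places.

LSB = 2.8 V / 2^13 = 341.80 µV.
Code 0x620 = 1568 decimal.
V_out = 0 + 1568 × 0.000341797 V = 0.535937 V.

0.5359 V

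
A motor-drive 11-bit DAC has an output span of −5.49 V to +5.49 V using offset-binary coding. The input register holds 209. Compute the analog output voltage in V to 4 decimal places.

-4.3695 V

LSB = 10.98 V / 2^11 = 5.361 mV.
V_out = (−5.49) + 209 × 0.00536133 V = -4.36948 V.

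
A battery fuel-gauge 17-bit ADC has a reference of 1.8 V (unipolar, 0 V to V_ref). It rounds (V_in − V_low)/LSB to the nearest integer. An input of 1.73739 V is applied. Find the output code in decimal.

LSB = 1.8 V / 131072 = 13.73 µV.
(V_in − V_low)/LSB = (1.73739 − 0) / 1.37329e-05 = 126512.879.
round(126512.879) = 126513.

code 126513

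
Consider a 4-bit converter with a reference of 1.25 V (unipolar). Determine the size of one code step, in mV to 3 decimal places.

78.125 mV

Full-scale span = 1.25 V.
LSB = 1.25 / 2^4 = 1.25 / 16 = 0.078125 V = 78.125 mV.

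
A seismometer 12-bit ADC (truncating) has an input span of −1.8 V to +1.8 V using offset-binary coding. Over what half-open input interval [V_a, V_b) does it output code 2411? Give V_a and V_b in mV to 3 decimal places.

[319.043 mV, 319.922 mV)

LSB = 3.6/2^12 = 0.879 mV.
V_a = V_low + 2411·LSB = 0.319043 V; V_b = V_low + 2412·LSB = 0.319922 V.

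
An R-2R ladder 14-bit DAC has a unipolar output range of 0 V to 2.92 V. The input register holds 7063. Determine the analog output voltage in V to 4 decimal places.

1.2588 V

LSB = 2.92 V / 2^14 = 178.22 µV.
V_out = 0 + 7063 × 0.000178223 V = 1.25879 V.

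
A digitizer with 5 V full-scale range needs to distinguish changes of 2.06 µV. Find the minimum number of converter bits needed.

22 bits

Number of steps required ≥ 5 V / 2.06 µV = 2427184.47.
Need 2^N ≥ 2427184.47; 2^21 = 2097152, 2^22 = 4194304.
Minimum N = 22.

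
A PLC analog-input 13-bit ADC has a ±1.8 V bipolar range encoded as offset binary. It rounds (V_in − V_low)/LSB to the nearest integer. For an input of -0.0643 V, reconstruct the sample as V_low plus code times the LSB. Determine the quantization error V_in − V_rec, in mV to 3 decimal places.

-0.140 mV

LSB = 3.6/2^13 = 439.45 µV.
(V_in − V_low)/LSB = (-0.0643 − (−1.8))/0.000439453 = 3949.6818 → code 3950 (round).
Code 3950 maps back to (−1.8) + 3950×0.000439453 V = -0.064160156 V.
V_in − V_rec = -0.000139844 V = -0.140 mV.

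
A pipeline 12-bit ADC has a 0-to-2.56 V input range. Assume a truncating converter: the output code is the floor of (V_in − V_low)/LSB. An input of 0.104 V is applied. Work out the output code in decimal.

code 166

LSB = 2.56 V / 4096 = 0.625 mV.
(V_in − V_low)/LSB = (0.104 − 0) / 0.000625 = 166.400.
Floor → code 166.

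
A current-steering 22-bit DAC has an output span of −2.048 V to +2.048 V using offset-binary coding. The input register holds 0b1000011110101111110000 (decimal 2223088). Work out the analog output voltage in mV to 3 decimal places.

LSB = 4.096 V / 2^22 = 0.98 µV.
Code 0b1000011110101111110000 = 2223088 decimal.
V_out = (−2.048) + 2223088 × 9.76563e-07 V = 0.122984 V.
= 122.984 mV.

122.984 mV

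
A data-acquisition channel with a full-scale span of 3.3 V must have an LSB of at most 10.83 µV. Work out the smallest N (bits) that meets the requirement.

Number of steps required ≥ 3.3 V / 10.83 µV = 304709.14.
Need 2^N ≥ 304709.14; 2^18 = 262144, 2^19 = 524288.
Minimum N = 19.

19 bits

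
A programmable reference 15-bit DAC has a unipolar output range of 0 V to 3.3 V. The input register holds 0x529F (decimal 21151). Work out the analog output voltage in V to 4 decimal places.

LSB = 3.3 V / 2^15 = 100.71 µV.
Code 0x529F = 21151 decimal.
V_out = 0 + 21151 × 0.000100708 V = 2.13008 V.

2.1301 V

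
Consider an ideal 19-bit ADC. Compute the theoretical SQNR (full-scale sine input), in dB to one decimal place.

116.1 dB

SNR ≈ 6.02·N + 1.76 dB = 6.02·19 + 1.76 = 116.14 dB.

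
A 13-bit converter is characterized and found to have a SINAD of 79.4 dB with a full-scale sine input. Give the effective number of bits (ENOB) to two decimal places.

ENOB = (SINAD − 1.76) / 6.02 = (79.4 − 1.76)/6.02 = 12.897.

12.90 bits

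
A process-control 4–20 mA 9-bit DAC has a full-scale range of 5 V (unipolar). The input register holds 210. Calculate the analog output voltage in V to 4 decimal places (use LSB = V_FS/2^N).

2.0508 V

LSB = 5 V / 2^9 = 9.766 mV.
V_out = 0 + 210 × 0.00976562 V = 2.05078 V.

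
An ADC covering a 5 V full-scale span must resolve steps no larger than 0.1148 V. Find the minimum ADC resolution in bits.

Number of steps required ≥ 5 V / 0.1148 V = 43.55.
Need 2^N ≥ 43.55; 2^5 = 32, 2^6 = 64.
Minimum N = 6.

6 bits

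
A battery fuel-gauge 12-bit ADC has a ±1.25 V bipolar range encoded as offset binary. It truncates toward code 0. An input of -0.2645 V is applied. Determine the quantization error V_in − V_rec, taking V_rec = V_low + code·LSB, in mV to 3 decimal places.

LSB = 2.5/2^12 = 0.610 mV.
(-0.2645 − (−1.25))/0.000610352 = 1614.6432; ⌊·⌋ gives code 1614.
Reconstructed: -0.26489258 V.
Error = -0.2645 − (−0.26489258) = 0.000392578 V = 0.393 mV.

0.393 mV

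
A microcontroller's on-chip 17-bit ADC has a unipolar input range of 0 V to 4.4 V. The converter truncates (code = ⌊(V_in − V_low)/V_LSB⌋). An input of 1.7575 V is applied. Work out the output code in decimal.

LSB = 4.4 V / 131072 = 33.57 µV.
Input sits at 52354.327 steps above V_low.
Floor → code 52354.

code 52354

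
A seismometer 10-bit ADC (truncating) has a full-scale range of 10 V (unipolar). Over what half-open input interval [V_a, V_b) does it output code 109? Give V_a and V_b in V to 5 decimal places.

LSB = 10/2^10 = 9.766 mV.
V_a = V_low + 109·LSB = 1.06445 V; V_b = V_low + 110·LSB = 1.07422 V.

[1.06445 V, 1.07422 V)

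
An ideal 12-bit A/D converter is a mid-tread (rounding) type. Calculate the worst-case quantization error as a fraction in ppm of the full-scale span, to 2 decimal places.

Rounding → worst-case error = ½ LSB = V_FS/2^13, so 1e+06/8192 = 122.07 ppm of full scale.

122.07 ppm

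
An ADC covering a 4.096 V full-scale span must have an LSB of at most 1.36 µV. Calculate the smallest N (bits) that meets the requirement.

Number of steps required ≥ 4.096 V / 1.36 µV = 3011764.71.
Need 2^N ≥ 3011764.71; 2^21 = 2097152, 2^22 = 4194304.
Minimum N = 22.

22 bits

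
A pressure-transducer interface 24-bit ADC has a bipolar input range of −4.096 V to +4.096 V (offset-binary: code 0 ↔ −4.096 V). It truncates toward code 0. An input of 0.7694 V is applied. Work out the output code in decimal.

With 16777216 levels over 8.192 V, one step is 0.49 µV.
Input sits at 9964339.200 steps above V_low.
Floor → code 9964339.

code 9964339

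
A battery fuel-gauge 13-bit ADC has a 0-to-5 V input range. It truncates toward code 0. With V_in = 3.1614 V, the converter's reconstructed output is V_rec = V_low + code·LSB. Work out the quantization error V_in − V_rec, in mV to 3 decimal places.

Step size: 5 V ÷ 2^13 = 0.610 mV.
(3.1614 − 0)/0.000610352 = 5179.6378; ⌊·⌋ gives code 5179.
Code 5179 maps back to 0 + 5179×0.000610352 V = 3.1610107 V.
Difference: 0.000389258 V → 0.389 mV.

0.389 mV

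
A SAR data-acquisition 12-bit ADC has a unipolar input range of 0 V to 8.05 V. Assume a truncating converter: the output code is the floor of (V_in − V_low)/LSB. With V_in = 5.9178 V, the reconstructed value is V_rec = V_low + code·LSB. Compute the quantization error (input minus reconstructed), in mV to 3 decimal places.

0.185 mV

LSB = 8.05/2^12 = 1.965 mV.
Scaled input = 3011.0943 LSBs, so code = 3011.
Reconstructed: 5.9176147 V.
V_in − V_rec = 0.000185254 V = 0.185 mV.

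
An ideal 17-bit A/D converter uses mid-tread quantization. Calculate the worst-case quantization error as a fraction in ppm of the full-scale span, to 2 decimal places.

Rounding → worst-case error = ½ LSB = V_FS/2^18, so 1e+06/262144 = 3.8147 ppm of full scale.

3.81 ppm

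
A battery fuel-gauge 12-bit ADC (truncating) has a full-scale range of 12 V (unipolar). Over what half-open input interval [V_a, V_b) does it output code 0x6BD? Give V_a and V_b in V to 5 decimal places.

[5.05371 V, 5.05664 V)

LSB = 12/2^12 = 2.930 mV.
Code 0x6BD = 1725 decimal.
V_a = V_low + 1725·LSB = 5.05371 V; V_b = V_low + 1726·LSB = 5.05664 V.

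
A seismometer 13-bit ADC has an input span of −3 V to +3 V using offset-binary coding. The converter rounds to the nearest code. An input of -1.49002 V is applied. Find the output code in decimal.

code 2062

Full-scale span = 6 V; LSB = 6/2^13 = 0.732 mV.
(V_in − V_low)/LSB = (-1.49002 − (−3)) / 0.000732422 = 2061.626.
Round → code 2062.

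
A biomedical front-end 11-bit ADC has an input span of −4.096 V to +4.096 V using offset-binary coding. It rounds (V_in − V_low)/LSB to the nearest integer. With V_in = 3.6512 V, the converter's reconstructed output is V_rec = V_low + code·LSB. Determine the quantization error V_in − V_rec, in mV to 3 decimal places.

LSB = 8.192/2^11 = 4.000 mV.
Scaled input = 1936.8000 LSBs, so code = 1937.
V_rec = (−4.096) + 1937·0.004 = 3.652 V.
Error = 3.6512 − 3.652 = -0.0008 V = -0.800 mV.

-0.800 mV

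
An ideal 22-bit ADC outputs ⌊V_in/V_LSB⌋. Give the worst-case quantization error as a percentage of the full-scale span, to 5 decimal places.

0.00002 %

Truncating → worst-case error = 1 LSB = V_FS/2^22, so 100/4194304 = 2.38419e-05 % of full scale.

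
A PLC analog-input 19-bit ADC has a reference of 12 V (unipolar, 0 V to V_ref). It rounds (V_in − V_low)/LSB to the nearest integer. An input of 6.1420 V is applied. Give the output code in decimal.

code 268348

Full-scale span = 12 V; LSB = 12/2^19 = 22.89 µV.
(V_in − V_low)/LSB = (6.1420 − 0) / 2.28882e-05 = 268348.075.
Round → code 268348.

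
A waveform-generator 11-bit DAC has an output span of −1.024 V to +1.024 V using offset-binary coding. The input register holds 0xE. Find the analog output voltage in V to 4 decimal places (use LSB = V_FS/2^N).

-1.0100 V

LSB = 2.048 V / 2^11 = 1.000 mV.
Code 0xE = 14 decimal.
V_out = (−1.024) + 14 × 0.001 V = -1.01 V.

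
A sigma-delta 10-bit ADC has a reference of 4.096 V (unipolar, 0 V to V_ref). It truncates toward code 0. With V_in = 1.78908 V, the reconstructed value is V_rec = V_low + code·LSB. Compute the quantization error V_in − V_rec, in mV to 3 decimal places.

1.080 mV

Step size: 4.096 V ÷ 2^10 = 4.000 mV.
(1.78908 − 0)/0.004 = 447.2700; ⌊·⌋ gives code 447.
Code 447 maps back to 0 + 447×0.004 V = 1.788 V.
Difference: 0.00108 V → 1.080 mV.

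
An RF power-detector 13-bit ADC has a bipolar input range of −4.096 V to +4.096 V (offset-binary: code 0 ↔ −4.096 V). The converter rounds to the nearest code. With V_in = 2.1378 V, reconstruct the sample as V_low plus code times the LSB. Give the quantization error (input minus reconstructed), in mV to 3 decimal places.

-0.200 mV

One LSB is 8.192 V / 8192 = 1.000 mV.
(2.1378 − (−4.096))/0.001 = 6233.8000; round gives code 6234.
V_rec = (−4.096) + 6234·0.001 = 2.138 V.
V_in − V_rec = -0.0002 V = -0.200 mV.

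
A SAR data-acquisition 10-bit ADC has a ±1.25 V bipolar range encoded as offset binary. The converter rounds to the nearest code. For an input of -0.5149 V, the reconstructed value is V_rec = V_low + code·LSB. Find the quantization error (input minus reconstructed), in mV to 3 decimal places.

0.237 mV

Step size: 2.5 V ÷ 2^10 = 2.441 mV.
Scaled input = 301.0970 LSBs, so code = 301.
Reconstructed: -0.51513672 V.
Error = -0.5149 − (−0.51513672) = 0.000236719 V = 0.237 mV.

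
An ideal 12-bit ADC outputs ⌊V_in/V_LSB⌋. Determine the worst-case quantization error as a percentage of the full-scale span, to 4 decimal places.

0.0244 %

Truncating → worst-case error = 1 LSB = V_FS/2^12, so 100/4096 = 0.0244141 % of full scale.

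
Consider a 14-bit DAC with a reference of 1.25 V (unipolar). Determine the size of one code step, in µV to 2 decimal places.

76.29 µV

Full-scale span = 1.25 V.
LSB = 1.25 / 2^14 = 1.25 / 16384 = 7.62939e-05 V = 76.29 µV.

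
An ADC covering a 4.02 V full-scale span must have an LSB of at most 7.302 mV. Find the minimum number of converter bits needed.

10 bits

Number of steps required ≥ 4.02 V / 7.302 mV = 550.53.
Need 2^N ≥ 550.53; 2^9 = 512, 2^10 = 1024.
Minimum N = 10.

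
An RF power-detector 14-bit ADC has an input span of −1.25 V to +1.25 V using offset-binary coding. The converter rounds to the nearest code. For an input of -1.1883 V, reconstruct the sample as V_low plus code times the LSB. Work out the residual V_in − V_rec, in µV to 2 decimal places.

Step size: 2.5 V ÷ 2^14 = 152.59 µV.
(V_in − V_low)/LSB = (-1.1883 − (−1.25))/0.000152588 = 404.3571 → code 404 (round).
V_rec = (−1.25) + 404·0.000152588 = -1.1883545 V.
Difference: 5.44922e-05 V → 54.49 µV.

54.49 µV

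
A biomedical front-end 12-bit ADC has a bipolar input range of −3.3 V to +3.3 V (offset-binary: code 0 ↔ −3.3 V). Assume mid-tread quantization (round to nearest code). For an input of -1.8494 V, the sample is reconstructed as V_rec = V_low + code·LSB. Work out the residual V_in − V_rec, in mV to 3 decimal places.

0.405 mV

One LSB is 6.6 V / 4096 = 1.611 mV.
(V_in − V_low)/LSB = (-1.8494 − (−3.3))/0.00161133 = 900.2512 → code 900 (round).
V_rec = (−3.3) + 900·0.00161133 = -1.8498047 V.
Error = -1.8494 − (−1.8498047) = 0.000404687 V = 0.405 mV.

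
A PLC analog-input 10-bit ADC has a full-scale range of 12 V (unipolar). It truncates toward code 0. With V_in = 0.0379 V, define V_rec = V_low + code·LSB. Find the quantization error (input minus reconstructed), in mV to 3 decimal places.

LSB = 12/2^10 = 11.719 mV.
(V_in − V_low)/LSB = (0.0379 − 0)/0.0117188 = 3.2341 → code 3 (floor).
V_rec = 0 + 3·0.0117188 = 0.03515625 V.
Error = 0.0379 − 0.03515625 = 0.00274375 V = 2.744 mV.

2.744 mV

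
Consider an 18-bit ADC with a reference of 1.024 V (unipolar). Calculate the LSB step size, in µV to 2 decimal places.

Full-scale span = 1.024 V.
LSB = 1.024 / 2^18 = 1.024 / 262144 = 3.90625e-06 V = 3.91 µV.

3.91 µV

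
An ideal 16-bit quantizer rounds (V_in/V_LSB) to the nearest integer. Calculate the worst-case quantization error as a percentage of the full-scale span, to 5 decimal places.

Rounding → worst-case error = ½ LSB = V_FS/2^17, so 100/131072 = 0.000762939 % of full scale.

0.00076 %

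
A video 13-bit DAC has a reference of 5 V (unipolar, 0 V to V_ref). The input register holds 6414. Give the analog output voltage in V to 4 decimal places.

3.9148 V

LSB = 5 V / 2^13 = 0.610 mV.
V_out = 0 + 6414 × 0.000610352 V = 3.91479 V.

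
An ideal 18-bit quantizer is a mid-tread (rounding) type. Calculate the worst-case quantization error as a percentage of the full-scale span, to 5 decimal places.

0.00019 %

Rounding → worst-case error = ½ LSB = V_FS/2^19, so 100/524288 = 0.000190735 % of full scale.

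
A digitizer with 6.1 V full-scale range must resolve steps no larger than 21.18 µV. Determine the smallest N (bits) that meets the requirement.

Number of steps required ≥ 6.1 V / 21.18 µV = 288007.55.
Need 2^N ≥ 288007.55; 2^18 = 262144, 2^19 = 524288.
Minimum N = 19.

19 bits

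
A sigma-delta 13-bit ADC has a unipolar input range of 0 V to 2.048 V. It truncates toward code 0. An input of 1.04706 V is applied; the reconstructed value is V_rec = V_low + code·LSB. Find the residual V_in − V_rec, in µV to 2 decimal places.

60.00 µV

LSB = 2.048/2^13 = 250.00 µV.
(1.04706 − 0)/0.00025 = 4188.2400; ⌊·⌋ gives code 4188.
V_rec = 0 + 4188·0.00025 = 1.047 V.
V_in − V_rec = 6e-05 V = 60.00 µV.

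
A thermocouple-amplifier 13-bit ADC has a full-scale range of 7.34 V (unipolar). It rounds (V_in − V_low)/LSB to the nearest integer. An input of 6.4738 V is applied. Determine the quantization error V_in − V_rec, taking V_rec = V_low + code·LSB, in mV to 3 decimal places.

0.228 mV

Step size: 7.34 V ÷ 2^13 = 0.896 mV.
Scaled input = 7225.2547 LSBs, so code = 7225.
Reconstructed: 6.4735718 V.
Difference: 0.000228223 V → 0.228 mV.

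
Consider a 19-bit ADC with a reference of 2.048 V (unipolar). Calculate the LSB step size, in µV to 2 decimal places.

3.91 µV

Full-scale span = 2.048 V.
LSB = 2.048 / 2^19 = 2.048 / 524288 = 3.90625e-06 V = 3.91 µV.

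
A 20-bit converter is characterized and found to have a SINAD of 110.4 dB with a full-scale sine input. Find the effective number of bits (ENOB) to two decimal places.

18.05 bits

ENOB = (SINAD − 1.76) / 6.02 = (110.4 − 1.76)/6.02 = 18.047.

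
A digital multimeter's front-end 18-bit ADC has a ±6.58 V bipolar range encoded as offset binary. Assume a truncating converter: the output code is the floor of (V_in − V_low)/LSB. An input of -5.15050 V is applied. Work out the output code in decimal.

code 28475

LSB = 13.16 V / 262144 = 50.20 µV.
Input sits at 28475.292 steps above V_low.
⌊·⌋(28475.292) = 28475.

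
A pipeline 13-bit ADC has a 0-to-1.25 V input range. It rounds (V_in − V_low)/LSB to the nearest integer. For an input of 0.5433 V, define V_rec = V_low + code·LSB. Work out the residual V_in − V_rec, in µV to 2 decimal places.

LSB = 1.25/2^13 = 152.59 µV.
Scaled input = 3560.5709 LSBs, so code = 3561.
Reconstructed: 0.54336548 V.
V_in − V_rec = -6.54785e-05 V = -65.48 µV.

-65.48 µV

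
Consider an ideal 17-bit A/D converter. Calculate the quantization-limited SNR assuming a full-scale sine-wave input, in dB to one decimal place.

104.1 dB

SNR ≈ 6.02·N + 1.76 dB = 6.02·17 + 1.76 = 104.10 dB.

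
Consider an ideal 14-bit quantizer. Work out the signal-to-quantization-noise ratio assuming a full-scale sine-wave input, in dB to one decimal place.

SNR ≈ 6.02·N + 1.76 dB = 6.02·14 + 1.76 = 86.04 dB.

86.0 dB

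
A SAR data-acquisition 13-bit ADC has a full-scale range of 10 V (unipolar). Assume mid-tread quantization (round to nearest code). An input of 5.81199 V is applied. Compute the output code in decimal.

code 4761

With 8192 levels over 10 V, one step is 1.221 mV.
Input sits at 4761.182 steps above V_low.
So the output code is 4761.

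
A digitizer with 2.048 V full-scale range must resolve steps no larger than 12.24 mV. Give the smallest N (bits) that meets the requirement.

8 bits

Number of steps required ≥ 2.048 V / 12.24 mV = 167.32.
Need 2^N ≥ 167.32; 2^7 = 128, 2^8 = 256.
Minimum N = 8.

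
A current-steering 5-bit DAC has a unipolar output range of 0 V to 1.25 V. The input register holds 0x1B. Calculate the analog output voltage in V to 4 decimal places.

LSB = 1.25 V / 2^5 = 39.062 mV.
Code 0x1B = 27 decimal.
V_out = 0 + 27 × 0.0390625 V = 1.05469 V.

1.0547 V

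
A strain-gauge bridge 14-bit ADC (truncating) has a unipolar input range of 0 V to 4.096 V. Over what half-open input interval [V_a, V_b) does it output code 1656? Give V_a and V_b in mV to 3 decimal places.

LSB = 4.096/2^14 = 250.00 µV.
V_a = V_low + 1656·LSB = 0.414 V; V_b = V_low + 1657·LSB = 0.41425 V.

[414.000 mV, 414.250 mV)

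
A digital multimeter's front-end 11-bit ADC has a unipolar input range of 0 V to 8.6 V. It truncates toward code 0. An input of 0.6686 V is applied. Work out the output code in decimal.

code 159

Full-scale span = 8.6 V; LSB = 8.6/2^11 = 4.199 mV.
(0.6686 − 0) / 0.00419922 = 159.220 LSBs.
⌊·⌋(159.220) = 159.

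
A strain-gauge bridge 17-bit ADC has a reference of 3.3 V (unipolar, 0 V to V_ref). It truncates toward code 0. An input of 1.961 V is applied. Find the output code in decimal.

With 131072 levels over 3.3 V, one step is 25.18 µV.
(1.961 − 0) / 2.5177e-05 = 77888.543 LSBs.
So the output code is 77888.

code 77888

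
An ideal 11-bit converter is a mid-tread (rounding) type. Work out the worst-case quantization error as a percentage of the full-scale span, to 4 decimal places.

Rounding → worst-case error = ½ LSB = V_FS/2^12, so 100/4096 = 0.0244141 % of full scale.

0.0244 %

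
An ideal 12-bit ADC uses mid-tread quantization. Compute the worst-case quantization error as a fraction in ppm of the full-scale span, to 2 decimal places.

122.07 ppm

Rounding → worst-case error = ½ LSB = V_FS/2^13, so 1e+06/8192 = 122.07 ppm of full scale.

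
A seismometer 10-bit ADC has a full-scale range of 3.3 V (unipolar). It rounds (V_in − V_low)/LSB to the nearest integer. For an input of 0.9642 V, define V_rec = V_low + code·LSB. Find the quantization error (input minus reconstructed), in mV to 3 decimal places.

One LSB is 3.3 V / 1024 = 3.223 mV.
(V_in − V_low)/LSB = (0.9642 − 0)/0.00322266 = 299.1942 → code 299 (round).
Reconstructed: 0.96357422 V.
Difference: 0.000625781 V → 0.626 mV.

0.626 mV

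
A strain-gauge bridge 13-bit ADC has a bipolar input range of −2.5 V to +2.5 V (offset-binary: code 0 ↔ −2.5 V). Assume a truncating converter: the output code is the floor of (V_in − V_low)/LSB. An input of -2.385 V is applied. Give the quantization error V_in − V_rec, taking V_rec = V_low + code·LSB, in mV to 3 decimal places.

0.254 mV

LSB = 5/2^13 = 0.610 mV.
(-2.385 − (−2.5))/0.000610352 = 188.4160; ⌊·⌋ gives code 188.
Code 188 maps back to (−2.5) + 188×0.000610352 V = -2.3852539 V.
Error = -2.385 − (−2.3852539) = 0.000253906 V = 0.254 mV.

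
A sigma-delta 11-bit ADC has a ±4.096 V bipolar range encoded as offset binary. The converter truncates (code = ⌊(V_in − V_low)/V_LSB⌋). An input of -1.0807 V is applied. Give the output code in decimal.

code 753

LSB = 8.192 V / 2048 = 4.000 mV.
Input sits at 753.825 steps above V_low.
So the output code is 753.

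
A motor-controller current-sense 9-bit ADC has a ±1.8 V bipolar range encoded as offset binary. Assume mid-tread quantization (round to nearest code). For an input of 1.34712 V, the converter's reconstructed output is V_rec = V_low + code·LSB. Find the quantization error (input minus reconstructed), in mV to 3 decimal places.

-2.880 mV

Step size: 3.6 V ÷ 2^9 = 7.031 mV.
(1.34712 − (−1.8))/0.00703125 = 447.5904; round gives code 448.
Reconstructed: 1.35 V.
Error = 1.34712 − 1.35 = -0.00288 V = -2.880 mV.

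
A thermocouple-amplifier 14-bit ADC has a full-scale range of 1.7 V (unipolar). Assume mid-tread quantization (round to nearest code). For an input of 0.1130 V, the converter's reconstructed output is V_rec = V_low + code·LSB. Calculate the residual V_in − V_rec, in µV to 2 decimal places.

5.62 µV

Step size: 1.7 V ÷ 2^14 = 103.76 µV.
(V_in − V_low)/LSB = (0.1130 − 0)/0.00010376 = 1089.0541 → code 1089 (round).
Reconstructed: 0.11299438 V.
Error = 0.1130 − 0.11299438 = 5.61523e-06 V = 5.62 µV.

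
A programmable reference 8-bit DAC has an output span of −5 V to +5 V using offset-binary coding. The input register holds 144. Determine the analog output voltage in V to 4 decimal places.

0.6250 V

LSB = 10 V / 2^8 = 39.062 mV.
V_out = (−5) + 144 × 0.0390625 V = 0.625 V.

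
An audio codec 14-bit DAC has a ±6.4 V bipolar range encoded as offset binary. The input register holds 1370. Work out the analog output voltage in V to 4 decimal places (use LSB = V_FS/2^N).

LSB = 12.8 V / 2^14 = 0.781 mV.
V_out = (−6.4) + 1370 × 0.00078125 V = -5.32969 V.

-5.3297 V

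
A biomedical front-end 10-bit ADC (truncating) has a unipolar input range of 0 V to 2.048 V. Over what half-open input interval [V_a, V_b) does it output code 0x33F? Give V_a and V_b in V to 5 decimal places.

[1.66200 V, 1.66400 V)

LSB = 2.048/2^10 = 2.000 mV.
Code 0x33F = 831 decimal.
V_a = V_low + 831·LSB = 1.662 V; V_b = V_low + 832·LSB = 1.664 V.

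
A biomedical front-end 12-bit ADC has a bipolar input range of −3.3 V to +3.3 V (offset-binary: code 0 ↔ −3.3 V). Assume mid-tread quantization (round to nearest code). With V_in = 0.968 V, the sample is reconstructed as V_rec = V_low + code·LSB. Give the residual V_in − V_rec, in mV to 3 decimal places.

Step size: 6.6 V ÷ 2^12 = 1.611 mV.
(0.968 − (−3.3))/0.00161133 = 2648.7467; round gives code 2649.
Reconstructed: 0.9684082 V.
Error = 0.968 − 0.9684082 = -0.000408203 V = -0.408 mV.

-0.408 mV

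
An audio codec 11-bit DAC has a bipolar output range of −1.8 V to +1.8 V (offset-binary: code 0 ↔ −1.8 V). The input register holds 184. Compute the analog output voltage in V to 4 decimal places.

LSB = 3.6 V / 2^11 = 1.758 mV.
V_out = (−1.8) + 184 × 0.00175781 V = -1.47656 V.

-1.4766 V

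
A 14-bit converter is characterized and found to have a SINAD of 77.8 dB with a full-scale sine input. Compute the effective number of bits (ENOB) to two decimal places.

12.63 bits

ENOB = (SINAD − 1.76) / 6.02 = (77.8 − 1.76)/6.02 = 12.631.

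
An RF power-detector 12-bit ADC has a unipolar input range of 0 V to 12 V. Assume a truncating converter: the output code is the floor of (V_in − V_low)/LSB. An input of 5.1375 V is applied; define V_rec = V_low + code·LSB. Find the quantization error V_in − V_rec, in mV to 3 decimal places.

1.758 mV

Step size: 12 V ÷ 2^12 = 2.930 mV.
Scaled input = 1753.6000 LSBs, so code = 1753.
Reconstructed: 5.1357422 V.
Difference: 0.00175781 V → 1.758 mV.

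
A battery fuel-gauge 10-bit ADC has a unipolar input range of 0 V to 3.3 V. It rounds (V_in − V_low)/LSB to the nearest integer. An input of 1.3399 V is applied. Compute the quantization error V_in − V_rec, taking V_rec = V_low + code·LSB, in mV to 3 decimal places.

-0.725 mV

One LSB is 3.3 V / 1024 = 3.223 mV.
(1.3399 − 0)/0.00322266 = 415.7750; round gives code 416.
Code 416 maps back to 0 + 416×0.00322266 V = 1.340625 V.
Difference: -0.000725 V → -0.725 mV.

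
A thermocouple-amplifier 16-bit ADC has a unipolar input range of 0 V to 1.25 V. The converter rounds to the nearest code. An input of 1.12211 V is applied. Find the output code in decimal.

Full-scale span = 1.25 V; LSB = 1.25/2^16 = 19.07 µV.
(1.12211 − 0) / 1.90735e-05 = 58830.881 LSBs.
So the output code is 58831.

code 58831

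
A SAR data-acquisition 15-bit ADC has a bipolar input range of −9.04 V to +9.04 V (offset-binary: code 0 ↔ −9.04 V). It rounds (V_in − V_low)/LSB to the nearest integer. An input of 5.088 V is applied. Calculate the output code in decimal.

With 32768 levels over 18.08 V, one step is 0.552 mV.
Input sits at 25605.437 steps above V_low.
round(25605.437) = 25605.

code 25605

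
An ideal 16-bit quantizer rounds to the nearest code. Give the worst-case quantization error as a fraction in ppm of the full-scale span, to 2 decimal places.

7.63 ppm

Rounding → worst-case error = ½ LSB = V_FS/2^17, so 1e+06/131072 = 7.62939 ppm of full scale.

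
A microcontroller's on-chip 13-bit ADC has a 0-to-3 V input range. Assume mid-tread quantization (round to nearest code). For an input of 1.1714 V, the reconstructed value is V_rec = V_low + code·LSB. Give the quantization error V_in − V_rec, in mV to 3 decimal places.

-0.109 mV

One LSB is 3 V / 8192 = 366.21 µV.
(1.1714 − 0)/0.000366211 = 3198.7029; round gives code 3199.
V_rec = 0 + 3199·0.000366211 = 1.1715088 V.
V_in − V_rec = -0.000108789 V = -0.109 mV.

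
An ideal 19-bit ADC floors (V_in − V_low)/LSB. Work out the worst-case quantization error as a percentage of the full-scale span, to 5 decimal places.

Truncating → worst-case error = 1 LSB = V_FS/2^19, so 100/524288 = 0.000190735 % of full scale.

0.00019 %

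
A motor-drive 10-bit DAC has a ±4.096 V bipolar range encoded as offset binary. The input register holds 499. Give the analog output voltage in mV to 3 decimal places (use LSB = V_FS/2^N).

LSB = 8.192 V / 2^10 = 8.000 mV.
V_out = (−4.096) + 499 × 0.008 V = -0.104 V.
= -104.000 mV.

-104.000 mV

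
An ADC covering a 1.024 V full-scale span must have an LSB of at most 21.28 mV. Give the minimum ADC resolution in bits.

Number of steps required ≥ 1.024 V / 21.28 mV = 48.12.
Need 2^N ≥ 48.12; 2^5 = 32, 2^6 = 64.
Minimum N = 6.

6 bits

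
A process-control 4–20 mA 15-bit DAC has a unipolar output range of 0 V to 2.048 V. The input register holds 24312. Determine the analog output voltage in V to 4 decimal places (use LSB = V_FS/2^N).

1.5195 V

LSB = 2.048 V / 2^15 = 62.50 µV.
V_out = 0 + 24312 × 6.25e-05 V = 1.5195 V.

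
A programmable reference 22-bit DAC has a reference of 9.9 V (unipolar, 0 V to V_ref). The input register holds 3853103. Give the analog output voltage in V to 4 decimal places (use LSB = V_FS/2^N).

9.0946 V

LSB = 9.9 V / 2^22 = 2.36 µV.
V_out = 0 + 3853103 × 2.36034e-06 V = 9.09465 V.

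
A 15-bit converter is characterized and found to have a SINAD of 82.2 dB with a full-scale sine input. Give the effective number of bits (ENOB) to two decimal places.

13.36 bits

ENOB = (SINAD − 1.76) / 6.02 = (82.2 − 1.76)/6.02 = 13.362.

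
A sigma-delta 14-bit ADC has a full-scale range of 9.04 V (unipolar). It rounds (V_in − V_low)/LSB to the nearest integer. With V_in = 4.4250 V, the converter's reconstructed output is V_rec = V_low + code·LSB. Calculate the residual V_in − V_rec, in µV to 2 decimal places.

-97.66 µV

Step size: 9.04 V ÷ 2^14 = 0.552 mV.
Scaled input = 8019.8230 LSBs, so code = 8020.
Reconstructed: 4.4250977 V.
Difference: -9.76563e-05 V → -97.66 µV.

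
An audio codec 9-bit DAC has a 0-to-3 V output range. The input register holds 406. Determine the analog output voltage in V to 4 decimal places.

2.3789 V

LSB = 3 V / 2^9 = 5.859 mV.
V_out = 0 + 406 × 0.00585938 V = 2.37891 V.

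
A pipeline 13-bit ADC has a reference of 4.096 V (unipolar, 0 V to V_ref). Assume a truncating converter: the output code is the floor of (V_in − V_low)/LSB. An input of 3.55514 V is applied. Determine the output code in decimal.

LSB = 4.096 V / 8192 = 0.500 mV.
Input sits at 7110.280 steps above V_low.
⌊·⌋(7110.280) = 7110.

code 7110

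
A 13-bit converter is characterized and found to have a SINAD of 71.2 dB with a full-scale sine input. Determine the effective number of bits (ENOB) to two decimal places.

11.53 bits

ENOB = (SINAD − 1.76) / 6.02 = (71.2 − 1.76)/6.02 = 11.535.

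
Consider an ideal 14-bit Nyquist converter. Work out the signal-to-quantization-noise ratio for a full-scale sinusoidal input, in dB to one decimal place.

SNR ≈ 6.02·N + 1.76 dB = 6.02·14 + 1.76 = 86.04 dB.

86.0 dB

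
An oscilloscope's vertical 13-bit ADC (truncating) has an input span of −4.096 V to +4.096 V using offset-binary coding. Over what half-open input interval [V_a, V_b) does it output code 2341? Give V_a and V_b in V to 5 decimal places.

LSB = 8.192/2^13 = 1.000 mV.
V_a = V_low + 2341·LSB = -1.755 V; V_b = V_low + 2342·LSB = -1.754 V.

[-1.75500 V, -1.75400 V)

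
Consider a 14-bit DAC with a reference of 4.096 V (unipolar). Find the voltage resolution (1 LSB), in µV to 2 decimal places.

250.00 µV

Full-scale span = 4.096 V.
LSB = 4.096 / 2^14 = 4.096 / 16384 = 0.00025 V = 250.00 µV.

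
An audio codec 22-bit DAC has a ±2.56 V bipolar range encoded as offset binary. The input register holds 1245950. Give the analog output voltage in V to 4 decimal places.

-1.0391 V

LSB = 5.12 V / 2^22 = 1.22 µV.
V_out = (−2.56) + 1245950 × 1.2207e-06 V = -1.03906 V.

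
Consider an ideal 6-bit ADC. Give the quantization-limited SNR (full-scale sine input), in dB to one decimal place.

37.9 dB

SNR ≈ 6.02·N + 1.76 dB = 6.02·6 + 1.76 = 37.88 dB.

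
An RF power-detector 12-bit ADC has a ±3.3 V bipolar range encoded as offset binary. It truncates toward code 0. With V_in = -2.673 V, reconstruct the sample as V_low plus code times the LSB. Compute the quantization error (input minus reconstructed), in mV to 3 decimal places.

0.193 mV

Step size: 6.6 V ÷ 2^12 = 1.611 mV.
Scaled input = 389.1200 LSBs, so code = 389.
Code 389 maps back to (−3.3) + 389×0.00161133 V = -2.6731934 V.
Error = -2.673 − (−2.6731934) = 0.000193359 V = 0.193 mV.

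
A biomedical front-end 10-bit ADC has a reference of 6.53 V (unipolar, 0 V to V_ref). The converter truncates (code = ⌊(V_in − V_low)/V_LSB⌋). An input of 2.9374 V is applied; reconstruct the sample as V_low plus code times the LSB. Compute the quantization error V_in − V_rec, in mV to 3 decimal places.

Step size: 6.53 V ÷ 2^10 = 6.377 mV.
(V_in − V_low)/LSB = (2.9374 − 0)/0.00637695 = 460.6275 → code 460 (floor).
V_rec = 0 + 460·0.00637695 = 2.9333984 V.
Error = 2.9374 − 2.9333984 = 0.00400156 V = 4.002 mV.

4.002 mV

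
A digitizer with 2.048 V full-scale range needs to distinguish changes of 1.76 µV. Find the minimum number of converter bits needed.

Number of steps required ≥ 2.048 V / 1.76 µV = 1163636.36.
Need 2^N ≥ 1163636.36; 2^20 = 1048576, 2^21 = 2097152.
Minimum N = 21.

21 bits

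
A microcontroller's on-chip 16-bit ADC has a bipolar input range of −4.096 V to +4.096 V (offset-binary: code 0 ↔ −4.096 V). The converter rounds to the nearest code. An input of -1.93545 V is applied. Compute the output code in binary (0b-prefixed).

Full-scale span = 8.192 V; LSB = 8.192/2^16 = 125.00 µV.
(-1.93545 − (−4.096)) / 0.000125 = 17284.400 LSBs.
Round → code 17284.
In binary (0b-prefixed): 0b100001110000100.

code 0b100001110000100 (decimal 17284)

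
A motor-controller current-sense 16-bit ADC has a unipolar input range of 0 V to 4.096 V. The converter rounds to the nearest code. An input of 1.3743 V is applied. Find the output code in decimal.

Full-scale span = 4.096 V; LSB = 4.096/2^16 = 62.50 µV.
Input sits at 21988.800 steps above V_low.
Round → code 21989.

code 21989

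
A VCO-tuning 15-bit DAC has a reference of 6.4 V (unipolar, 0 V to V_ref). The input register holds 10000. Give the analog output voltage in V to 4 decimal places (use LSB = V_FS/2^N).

1.9531 V

LSB = 6.4 V / 2^15 = 195.31 µV.
V_out = 0 + 10000 × 0.000195313 V = 1.95312 V.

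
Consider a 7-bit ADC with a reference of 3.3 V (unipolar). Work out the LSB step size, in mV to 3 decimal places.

25.781 mV

Full-scale span = 3.3 V.
LSB = 3.3 / 2^7 = 3.3 / 128 = 0.0257812 V = 25.781 mV.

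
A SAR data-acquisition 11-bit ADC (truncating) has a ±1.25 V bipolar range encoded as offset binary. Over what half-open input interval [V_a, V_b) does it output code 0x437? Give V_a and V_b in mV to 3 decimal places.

LSB = 2.5/2^11 = 1.221 mV.
Code 0x437 = 1079 decimal.
V_a = V_low + 1079·LSB = 0.0671387 V; V_b = V_low + 1080·LSB = 0.0683594 V.

[67.139 mV, 68.359 mV)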